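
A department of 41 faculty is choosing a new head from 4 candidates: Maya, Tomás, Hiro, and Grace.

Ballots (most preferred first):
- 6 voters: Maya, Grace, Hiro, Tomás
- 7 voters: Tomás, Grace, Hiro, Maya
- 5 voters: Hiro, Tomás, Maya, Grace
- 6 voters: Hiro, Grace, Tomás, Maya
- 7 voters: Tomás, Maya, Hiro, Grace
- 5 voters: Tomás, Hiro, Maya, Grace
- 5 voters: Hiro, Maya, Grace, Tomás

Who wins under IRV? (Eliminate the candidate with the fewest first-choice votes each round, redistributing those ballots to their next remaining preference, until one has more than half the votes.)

Round 1: Maya 6, Tomás 19, Hiro 16, Grace 0. Grace eliminated.
Round 2: Maya 6, Tomás 19, Hiro 16. Maya eliminated.
Round 3: Tomás 19, Hiro 22. Hiro has a majority (≥21).

Hiro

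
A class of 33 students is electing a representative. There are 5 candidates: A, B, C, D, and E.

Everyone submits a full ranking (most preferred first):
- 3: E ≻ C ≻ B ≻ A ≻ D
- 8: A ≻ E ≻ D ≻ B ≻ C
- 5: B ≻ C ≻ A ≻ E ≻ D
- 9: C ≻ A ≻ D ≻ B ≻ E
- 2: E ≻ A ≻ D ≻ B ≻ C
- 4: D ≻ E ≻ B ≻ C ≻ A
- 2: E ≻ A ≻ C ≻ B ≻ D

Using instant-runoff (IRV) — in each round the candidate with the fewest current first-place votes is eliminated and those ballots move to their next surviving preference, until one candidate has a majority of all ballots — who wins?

Round 1: A 8, B 5, C 9, D 4, E 7. D eliminated.
Round 2: A 8, B 5, C 9, E 11. B eliminated.
Round 3: A 8, C 14, E 11. A eliminated.
Round 4: C 14, E 19. E has a majority (≥17).

E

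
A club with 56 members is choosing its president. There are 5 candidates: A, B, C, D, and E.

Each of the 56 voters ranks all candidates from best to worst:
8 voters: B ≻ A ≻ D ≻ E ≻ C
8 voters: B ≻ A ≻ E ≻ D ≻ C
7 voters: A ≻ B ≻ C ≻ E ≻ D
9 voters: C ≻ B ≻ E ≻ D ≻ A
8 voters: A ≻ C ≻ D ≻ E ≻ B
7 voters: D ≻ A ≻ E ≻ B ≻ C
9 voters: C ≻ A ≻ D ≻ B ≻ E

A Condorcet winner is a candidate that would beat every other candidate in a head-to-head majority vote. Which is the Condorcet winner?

A vs B: 31–25
A vs C: 38–18
A vs D: 40–16
A vs E: 47–9
A beats every other candidate.

A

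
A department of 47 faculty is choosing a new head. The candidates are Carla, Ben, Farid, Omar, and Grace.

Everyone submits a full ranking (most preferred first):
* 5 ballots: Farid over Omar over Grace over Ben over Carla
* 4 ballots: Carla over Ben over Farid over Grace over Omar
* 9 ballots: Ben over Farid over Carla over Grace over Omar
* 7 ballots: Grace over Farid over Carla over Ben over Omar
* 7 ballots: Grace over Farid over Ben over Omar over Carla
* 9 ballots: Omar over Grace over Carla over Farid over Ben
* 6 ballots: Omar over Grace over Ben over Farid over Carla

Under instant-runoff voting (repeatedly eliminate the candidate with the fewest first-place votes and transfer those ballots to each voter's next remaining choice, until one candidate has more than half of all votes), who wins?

Round 1: Carla 4, Ben 9, Farid 5, Omar 15, Grace 14. Carla eliminated.
Round 2: Ben 13, Farid 5, Omar 15, Grace 14. Farid eliminated.
Round 3: Ben 13, Omar 20, Grace 14. Ben eliminated.
Round 4: Omar 20, Grace 27. Grace has a majority (≥24).

Grace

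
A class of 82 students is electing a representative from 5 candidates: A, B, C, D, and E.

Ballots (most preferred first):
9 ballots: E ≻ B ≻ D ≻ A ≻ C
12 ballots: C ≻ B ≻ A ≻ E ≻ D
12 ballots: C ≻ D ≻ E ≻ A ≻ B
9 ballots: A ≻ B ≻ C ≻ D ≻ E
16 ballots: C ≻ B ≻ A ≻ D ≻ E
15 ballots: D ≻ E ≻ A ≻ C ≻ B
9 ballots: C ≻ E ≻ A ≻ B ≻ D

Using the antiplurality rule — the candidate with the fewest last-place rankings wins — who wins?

A

Last-place votes: A 0, B 27, C 9, D 21, E 25.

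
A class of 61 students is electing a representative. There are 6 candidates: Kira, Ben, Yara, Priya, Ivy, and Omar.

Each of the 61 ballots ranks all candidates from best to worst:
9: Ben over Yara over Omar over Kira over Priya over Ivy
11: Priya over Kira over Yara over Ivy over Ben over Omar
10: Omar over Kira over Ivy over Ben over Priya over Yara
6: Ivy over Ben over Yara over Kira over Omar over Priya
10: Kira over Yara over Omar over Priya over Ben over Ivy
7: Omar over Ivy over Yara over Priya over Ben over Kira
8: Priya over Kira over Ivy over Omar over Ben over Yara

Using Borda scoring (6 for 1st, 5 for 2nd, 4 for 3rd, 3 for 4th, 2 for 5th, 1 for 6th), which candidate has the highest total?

Kira

Kira: 9×3 + 11×5 + 10×5 + 6×3 + 10×6 + 7×1 + 8×5 = 257
Ben: 9×6 + 11×2 + 10×3 + 6×5 + 10×2 + 7×2 + 8×2 = 186
Yara: 9×5 + 11×4 + 10×1 + 6×4 + 10×5 + 7×4 + 8×1 = 209
Priya: 9×2 + 11×6 + 10×2 + 6×1 + 10×3 + 7×3 + 8×6 = 209
Ivy: 9×1 + 11×3 + 10×4 + 6×6 + 10×1 + 7×5 + 8×4 = 195
Omar: 9×4 + 11×1 + 10×6 + 6×2 + 10×4 + 7×6 + 8×3 = 225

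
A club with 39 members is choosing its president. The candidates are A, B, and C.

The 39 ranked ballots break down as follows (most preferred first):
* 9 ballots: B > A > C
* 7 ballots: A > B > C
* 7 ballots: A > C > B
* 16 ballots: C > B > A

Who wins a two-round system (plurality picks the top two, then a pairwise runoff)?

A

Round 1 first-place votes: A 14, B 9, C 16. C and A advance.
Runoff: C is ranked above A on 16 ballots, A above C on 23.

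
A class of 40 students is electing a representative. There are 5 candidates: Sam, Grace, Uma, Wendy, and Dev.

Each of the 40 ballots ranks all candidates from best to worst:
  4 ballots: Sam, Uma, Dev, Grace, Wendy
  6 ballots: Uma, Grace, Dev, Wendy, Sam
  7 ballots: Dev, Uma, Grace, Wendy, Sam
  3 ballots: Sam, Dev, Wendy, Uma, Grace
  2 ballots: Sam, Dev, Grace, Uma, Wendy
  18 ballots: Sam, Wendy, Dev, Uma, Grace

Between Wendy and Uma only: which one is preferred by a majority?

Wendy

Wendy is ranked above Uma on 21 ballots; Uma above Wendy on 19.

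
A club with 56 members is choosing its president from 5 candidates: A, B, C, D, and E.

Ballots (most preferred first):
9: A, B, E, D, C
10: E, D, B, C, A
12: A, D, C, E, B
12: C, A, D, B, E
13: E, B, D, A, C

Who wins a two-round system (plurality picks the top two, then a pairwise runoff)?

Round 1 first-place votes: A 21, B 0, C 12, D 0, E 23. E and A advance.
Runoff: E is ranked above A on 23 ballots, A above E on 33.

A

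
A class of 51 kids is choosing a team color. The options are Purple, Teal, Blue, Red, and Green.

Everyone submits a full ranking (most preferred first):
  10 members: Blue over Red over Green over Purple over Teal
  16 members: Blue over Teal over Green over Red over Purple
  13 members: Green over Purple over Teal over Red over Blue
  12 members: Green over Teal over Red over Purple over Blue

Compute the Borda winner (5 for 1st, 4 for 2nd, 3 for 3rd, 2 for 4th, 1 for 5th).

Purple: 10×2 + 16×1 + 13×4 + 12×2 = 112
Teal: 10×1 + 16×4 + 13×3 + 12×4 = 161
Blue: 10×5 + 16×5 + 13×1 + 12×1 = 155
Red: 10×4 + 16×2 + 13×2 + 12×3 = 134
Green: 10×3 + 16×3 + 13×5 + 12×5 = 203

Green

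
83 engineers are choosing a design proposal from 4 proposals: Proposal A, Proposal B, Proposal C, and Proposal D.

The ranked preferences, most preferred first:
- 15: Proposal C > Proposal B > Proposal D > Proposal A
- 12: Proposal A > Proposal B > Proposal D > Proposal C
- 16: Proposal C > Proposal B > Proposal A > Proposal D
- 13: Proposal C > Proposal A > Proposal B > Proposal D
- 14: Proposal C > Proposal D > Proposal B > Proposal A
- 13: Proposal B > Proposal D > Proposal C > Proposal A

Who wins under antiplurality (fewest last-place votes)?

Last-place votes: Proposal A 42, Proposal B 0, Proposal C 12, Proposal D 29.

Proposal B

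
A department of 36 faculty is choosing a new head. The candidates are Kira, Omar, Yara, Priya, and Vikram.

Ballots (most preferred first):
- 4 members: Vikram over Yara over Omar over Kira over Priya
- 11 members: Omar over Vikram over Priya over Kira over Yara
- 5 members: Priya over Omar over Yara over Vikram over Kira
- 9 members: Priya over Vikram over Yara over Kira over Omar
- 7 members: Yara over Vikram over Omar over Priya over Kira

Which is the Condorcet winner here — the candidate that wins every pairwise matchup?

Vikram vs Kira: 36–0
Vikram vs Omar: 20–16
Vikram vs Yara: 24–12
Vikram vs Priya: 22–14
Vikram beats every other candidate.

Vikram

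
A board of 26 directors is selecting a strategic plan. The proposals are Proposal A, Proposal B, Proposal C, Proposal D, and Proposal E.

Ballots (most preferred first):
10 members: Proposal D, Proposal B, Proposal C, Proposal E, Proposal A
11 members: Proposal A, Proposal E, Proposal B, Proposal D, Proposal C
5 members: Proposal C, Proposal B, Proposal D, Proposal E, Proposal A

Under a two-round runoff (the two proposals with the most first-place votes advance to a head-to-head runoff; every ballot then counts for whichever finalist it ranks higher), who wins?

Round 1 first-place votes: Proposal A 11, Proposal B 0, Proposal C 5, Proposal D 10, Proposal E 0. Proposal A and Proposal D advance.
Runoff: Proposal A is ranked above Proposal D on 11 ballots, Proposal D above Proposal A on 15.

Proposal D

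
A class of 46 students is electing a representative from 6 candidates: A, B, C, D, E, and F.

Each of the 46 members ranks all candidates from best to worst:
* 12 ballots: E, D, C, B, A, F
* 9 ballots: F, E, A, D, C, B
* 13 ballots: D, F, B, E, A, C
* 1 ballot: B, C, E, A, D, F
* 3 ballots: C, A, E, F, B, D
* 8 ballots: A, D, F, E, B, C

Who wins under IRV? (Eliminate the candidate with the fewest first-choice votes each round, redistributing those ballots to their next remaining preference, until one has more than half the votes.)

Round 1: A 8, B 1, C 3, D 13, E 12, F 9. B eliminated.
Round 2: A 8, C 4, D 13, E 12, F 9. C eliminated.
Round 3: A 11, D 13, E 13, F 9. F eliminated.
Round 4: A 11, D 13, E 22. A eliminated.
Round 5: D 21, E 25. E has a majority (≥24).

E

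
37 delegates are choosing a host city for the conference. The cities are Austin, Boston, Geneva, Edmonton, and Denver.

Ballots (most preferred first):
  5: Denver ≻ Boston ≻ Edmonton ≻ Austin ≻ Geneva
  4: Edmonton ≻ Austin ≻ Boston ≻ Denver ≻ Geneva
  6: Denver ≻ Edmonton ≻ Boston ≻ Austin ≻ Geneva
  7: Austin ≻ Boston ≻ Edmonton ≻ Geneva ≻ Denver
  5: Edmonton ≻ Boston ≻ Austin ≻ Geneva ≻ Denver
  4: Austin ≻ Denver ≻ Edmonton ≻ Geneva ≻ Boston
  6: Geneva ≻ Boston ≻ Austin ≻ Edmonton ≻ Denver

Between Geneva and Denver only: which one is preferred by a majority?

Geneva is ranked above Denver on 18 ballots; Denver above Geneva on 19.

Denver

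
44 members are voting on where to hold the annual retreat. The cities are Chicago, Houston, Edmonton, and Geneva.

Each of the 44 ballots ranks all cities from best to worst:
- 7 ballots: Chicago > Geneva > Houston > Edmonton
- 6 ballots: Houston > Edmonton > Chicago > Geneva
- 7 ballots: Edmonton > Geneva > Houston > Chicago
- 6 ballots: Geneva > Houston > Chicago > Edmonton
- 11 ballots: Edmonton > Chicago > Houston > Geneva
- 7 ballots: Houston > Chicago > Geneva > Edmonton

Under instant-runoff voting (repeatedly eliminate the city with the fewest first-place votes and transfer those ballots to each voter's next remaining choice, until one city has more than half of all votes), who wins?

Round 1: Chicago 7, Houston 13, Edmonton 18, Geneva 6. Geneva eliminated.
Round 2: Chicago 7, Houston 19, Edmonton 18. Chicago eliminated.
Round 3: Houston 26, Edmonton 18. Houston has a majority (≥23).

Houston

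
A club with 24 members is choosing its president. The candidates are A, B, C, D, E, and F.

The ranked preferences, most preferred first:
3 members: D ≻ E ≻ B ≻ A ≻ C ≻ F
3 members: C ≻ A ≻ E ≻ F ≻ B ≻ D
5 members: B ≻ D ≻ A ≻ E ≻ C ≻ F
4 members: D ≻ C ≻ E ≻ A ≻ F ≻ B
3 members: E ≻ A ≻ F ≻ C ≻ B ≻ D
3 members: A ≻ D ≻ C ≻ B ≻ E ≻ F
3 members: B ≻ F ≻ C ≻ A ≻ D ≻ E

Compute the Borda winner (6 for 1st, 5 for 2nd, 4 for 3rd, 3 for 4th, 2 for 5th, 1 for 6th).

A

A: 3×3 + 3×5 + 5×4 + 4×3 + 3×5 + 3×6 + 3×3 = 98
B: 3×4 + 3×2 + 5×6 + 4×1 + 3×2 + 3×3 + 3×6 = 85
C: 3×2 + 3×6 + 5×2 + 4×5 + 3×3 + 3×4 + 3×4 = 87
D: 3×6 + 3×1 + 5×5 + 4×6 + 3×1 + 3×5 + 3×2 = 94
E: 3×5 + 3×4 + 5×3 + 4×4 + 3×6 + 3×2 + 3×1 = 85
F: 3×1 + 3×3 + 5×1 + 4×2 + 3×4 + 3×1 + 3×5 = 55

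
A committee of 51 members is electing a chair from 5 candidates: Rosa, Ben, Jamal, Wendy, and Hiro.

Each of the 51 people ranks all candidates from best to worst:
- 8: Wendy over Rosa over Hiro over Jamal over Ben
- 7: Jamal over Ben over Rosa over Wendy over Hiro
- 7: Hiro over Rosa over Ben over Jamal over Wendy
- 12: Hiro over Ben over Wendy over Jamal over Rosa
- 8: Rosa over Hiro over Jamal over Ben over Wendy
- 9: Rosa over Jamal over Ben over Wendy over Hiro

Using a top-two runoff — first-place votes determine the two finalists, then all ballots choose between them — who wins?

Rosa

Round 1 first-place votes: Rosa 17, Ben 0, Jamal 7, Wendy 8, Hiro 19. Hiro and Rosa advance.
Runoff: Hiro is ranked above Rosa on 19 ballots, Rosa above Hiro on 32.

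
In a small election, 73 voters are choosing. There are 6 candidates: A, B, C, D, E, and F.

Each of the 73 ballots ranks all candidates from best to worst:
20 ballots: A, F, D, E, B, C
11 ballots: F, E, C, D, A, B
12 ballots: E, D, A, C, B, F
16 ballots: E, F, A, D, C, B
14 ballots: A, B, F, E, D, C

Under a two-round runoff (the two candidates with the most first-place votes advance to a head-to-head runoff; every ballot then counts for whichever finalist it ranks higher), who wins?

E

Round 1 first-place votes: A 34, B 0, C 0, D 0, E 28, F 11. A and E advance.
Runoff: A is ranked above E on 34 ballots, E above A on 39.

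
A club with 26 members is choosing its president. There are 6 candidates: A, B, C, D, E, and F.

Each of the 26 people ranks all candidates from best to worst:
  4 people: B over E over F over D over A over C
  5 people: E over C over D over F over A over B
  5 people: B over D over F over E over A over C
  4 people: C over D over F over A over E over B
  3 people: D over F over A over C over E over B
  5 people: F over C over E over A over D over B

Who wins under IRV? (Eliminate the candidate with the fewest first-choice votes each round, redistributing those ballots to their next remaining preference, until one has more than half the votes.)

Round 1: A 0, B 9, C 4, D 3, E 5, F 5. A eliminated.
Round 2: B 9, C 4, D 3, E 5, F 5. D eliminated.
Round 3: B 9, C 4, E 5, F 8. C eliminated.
Round 4: B 9, E 5, F 12. E eliminated.
Round 5: B 9, F 17. F has a majority (≥14).

F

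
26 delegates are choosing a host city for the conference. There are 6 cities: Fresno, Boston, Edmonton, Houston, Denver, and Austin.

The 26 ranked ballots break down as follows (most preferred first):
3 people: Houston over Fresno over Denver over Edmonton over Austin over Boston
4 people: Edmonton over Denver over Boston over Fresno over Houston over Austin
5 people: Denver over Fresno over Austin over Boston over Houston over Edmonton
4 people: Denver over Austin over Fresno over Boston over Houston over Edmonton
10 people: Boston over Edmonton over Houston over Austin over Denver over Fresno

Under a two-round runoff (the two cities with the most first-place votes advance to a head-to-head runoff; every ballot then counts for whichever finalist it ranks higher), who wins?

Denver

Round 1 first-place votes: Fresno 0, Boston 10, Edmonton 4, Houston 3, Denver 9, Austin 0. Boston and Denver advance.
Runoff: Boston is ranked above Denver on 10 ballots, Denver above Boston on 16.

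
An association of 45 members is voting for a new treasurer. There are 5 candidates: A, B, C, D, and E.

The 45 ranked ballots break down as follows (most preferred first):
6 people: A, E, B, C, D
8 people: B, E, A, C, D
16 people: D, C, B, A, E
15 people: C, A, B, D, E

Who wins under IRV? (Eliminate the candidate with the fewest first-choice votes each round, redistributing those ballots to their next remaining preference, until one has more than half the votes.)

C

Round 1: A 6, B 8, C 15, D 16, E 0. E eliminated.
Round 2: A 6, B 8, C 15, D 16. A eliminated.
Round 3: B 14, C 15, D 16. B eliminated.
Round 4: C 29, D 16. C has a majority (≥23).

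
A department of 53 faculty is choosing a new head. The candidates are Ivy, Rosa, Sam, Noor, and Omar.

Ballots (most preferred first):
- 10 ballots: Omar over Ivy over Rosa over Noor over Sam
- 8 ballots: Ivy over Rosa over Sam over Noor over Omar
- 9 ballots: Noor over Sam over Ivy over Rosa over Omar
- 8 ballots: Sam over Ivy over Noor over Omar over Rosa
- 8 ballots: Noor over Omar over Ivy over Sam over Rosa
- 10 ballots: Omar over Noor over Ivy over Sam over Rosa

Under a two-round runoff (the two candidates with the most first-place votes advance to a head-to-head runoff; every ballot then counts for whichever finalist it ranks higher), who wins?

Noor

Round 1 first-place votes: Ivy 8, Rosa 0, Sam 8, Noor 17, Omar 20. Omar and Noor advance.
Runoff: Omar is ranked above Noor on 20 ballots, Noor above Omar on 33.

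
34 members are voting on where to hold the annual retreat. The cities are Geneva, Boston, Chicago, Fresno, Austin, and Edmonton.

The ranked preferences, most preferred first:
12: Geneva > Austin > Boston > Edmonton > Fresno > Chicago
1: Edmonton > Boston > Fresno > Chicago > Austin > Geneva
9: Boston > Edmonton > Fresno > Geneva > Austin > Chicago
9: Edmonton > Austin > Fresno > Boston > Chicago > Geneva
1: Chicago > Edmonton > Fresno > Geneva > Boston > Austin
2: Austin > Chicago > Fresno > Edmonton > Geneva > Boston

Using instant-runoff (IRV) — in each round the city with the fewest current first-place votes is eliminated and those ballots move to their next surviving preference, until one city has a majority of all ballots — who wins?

Edmonton

Round 1: Geneva 12, Boston 9, Chicago 1, Fresno 0, Austin 2, Edmonton 10. Fresno eliminated.
Round 2: Geneva 12, Boston 9, Chicago 1, Austin 2, Edmonton 10. Chicago eliminated.
Round 3: Geneva 12, Boston 9, Austin 2, Edmonton 11. Austin eliminated.
Round 4: Geneva 12, Boston 9, Edmonton 13. Boston eliminated.
Round 5: Geneva 12, Edmonton 22. Edmonton has a majority (≥18).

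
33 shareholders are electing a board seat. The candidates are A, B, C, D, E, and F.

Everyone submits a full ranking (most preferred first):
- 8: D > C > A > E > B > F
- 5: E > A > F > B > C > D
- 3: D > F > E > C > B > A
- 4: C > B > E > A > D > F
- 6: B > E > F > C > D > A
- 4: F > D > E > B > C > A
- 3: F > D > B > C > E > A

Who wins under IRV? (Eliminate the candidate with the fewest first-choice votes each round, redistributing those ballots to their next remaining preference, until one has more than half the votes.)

Round 1: A 0, B 6, C 4, D 11, E 5, F 7. A eliminated.
Round 2: B 6, C 4, D 11, E 5, F 7. C eliminated.
Round 3: B 10, D 11, E 5, F 7. E eliminated.
Round 4: B 10, D 11, F 12. B eliminated.
Round 5: D 15, F 18. F has a majority (≥17).

F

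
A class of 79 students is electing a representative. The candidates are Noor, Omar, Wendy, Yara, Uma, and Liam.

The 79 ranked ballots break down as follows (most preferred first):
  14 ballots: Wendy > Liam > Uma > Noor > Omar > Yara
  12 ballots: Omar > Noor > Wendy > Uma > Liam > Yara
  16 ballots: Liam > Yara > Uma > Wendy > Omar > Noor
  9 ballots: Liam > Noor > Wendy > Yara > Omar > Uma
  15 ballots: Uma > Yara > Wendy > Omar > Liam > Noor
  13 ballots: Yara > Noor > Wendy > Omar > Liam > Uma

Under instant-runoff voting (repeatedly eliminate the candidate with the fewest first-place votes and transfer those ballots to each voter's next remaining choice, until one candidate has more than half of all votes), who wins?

Wendy

Round 1: Noor 0, Omar 12, Wendy 14, Yara 13, Uma 15, Liam 25. Noor eliminated.
Round 2: Omar 12, Wendy 14, Yara 13, Uma 15, Liam 25. Omar eliminated.
Round 3: Wendy 26, Yara 13, Uma 15, Liam 25. Yara eliminated.
Round 4: Wendy 39, Uma 15, Liam 25. Uma eliminated.
Round 5: Wendy 54, Liam 25. Wendy has a majority (≥40).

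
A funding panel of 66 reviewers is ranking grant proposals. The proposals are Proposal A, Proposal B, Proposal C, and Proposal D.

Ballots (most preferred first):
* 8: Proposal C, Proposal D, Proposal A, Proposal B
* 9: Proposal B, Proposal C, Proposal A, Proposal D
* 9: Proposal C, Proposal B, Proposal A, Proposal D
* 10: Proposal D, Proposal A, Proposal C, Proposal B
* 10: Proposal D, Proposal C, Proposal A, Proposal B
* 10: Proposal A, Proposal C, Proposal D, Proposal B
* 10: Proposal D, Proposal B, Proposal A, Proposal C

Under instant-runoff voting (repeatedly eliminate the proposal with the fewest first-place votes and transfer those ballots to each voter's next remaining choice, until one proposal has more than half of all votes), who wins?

Round 1: Proposal A 10, Proposal B 9, Proposal C 17, Proposal D 30. Proposal B eliminated.
Round 2: Proposal A 10, Proposal C 26, Proposal D 30. Proposal A eliminated.
Round 3: Proposal C 36, Proposal D 30. Proposal C has a majority (≥34).

Proposal C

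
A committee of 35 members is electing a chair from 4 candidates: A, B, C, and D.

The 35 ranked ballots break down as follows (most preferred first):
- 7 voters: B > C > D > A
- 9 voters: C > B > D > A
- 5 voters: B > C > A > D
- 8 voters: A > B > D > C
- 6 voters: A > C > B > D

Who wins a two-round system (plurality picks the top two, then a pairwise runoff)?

Round 1 first-place votes: A 14, B 12, C 9, D 0. A and B advance.
Runoff: A is ranked above B on 14 ballots, B above A on 21.

B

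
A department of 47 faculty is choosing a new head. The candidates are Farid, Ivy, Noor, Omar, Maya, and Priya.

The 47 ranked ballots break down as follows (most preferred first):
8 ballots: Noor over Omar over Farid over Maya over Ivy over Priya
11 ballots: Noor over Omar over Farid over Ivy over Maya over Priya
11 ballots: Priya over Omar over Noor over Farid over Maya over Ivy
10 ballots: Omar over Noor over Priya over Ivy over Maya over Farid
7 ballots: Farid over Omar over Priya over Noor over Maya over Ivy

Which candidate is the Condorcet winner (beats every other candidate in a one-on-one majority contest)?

Omar

Omar vs Farid: 40–7
Omar vs Ivy: 47–0
Omar vs Noor: 28–19
Omar vs Maya: 47–0
Omar vs Priya: 36–11
Omar beats every other candidate.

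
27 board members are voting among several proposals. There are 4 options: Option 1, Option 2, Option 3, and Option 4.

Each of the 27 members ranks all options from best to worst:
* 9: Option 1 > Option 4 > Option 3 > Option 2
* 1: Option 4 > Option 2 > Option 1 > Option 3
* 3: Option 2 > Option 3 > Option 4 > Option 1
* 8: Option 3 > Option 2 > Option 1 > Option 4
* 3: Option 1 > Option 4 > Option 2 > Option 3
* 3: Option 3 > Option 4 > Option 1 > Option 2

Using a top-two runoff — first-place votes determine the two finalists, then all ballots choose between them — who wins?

Round 1 first-place votes: Option 1 12, Option 2 3, Option 3 11, Option 4 1. Option 1 and Option 3 advance.
Runoff: Option 1 is ranked above Option 3 on 13 ballots, Option 3 above Option 1 on 14.

Option 3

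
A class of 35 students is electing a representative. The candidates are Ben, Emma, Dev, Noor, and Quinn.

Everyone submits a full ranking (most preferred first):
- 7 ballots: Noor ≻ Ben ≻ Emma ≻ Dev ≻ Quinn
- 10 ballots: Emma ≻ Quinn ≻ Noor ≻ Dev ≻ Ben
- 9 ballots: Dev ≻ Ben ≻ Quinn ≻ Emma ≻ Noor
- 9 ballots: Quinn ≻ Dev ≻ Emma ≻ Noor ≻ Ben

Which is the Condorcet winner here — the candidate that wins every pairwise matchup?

Quinn

Quinn vs Ben: 19–16
Quinn vs Emma: 18–17
Quinn vs Dev: 19–16
Quinn vs Noor: 28–7
Quinn beats every other candidate.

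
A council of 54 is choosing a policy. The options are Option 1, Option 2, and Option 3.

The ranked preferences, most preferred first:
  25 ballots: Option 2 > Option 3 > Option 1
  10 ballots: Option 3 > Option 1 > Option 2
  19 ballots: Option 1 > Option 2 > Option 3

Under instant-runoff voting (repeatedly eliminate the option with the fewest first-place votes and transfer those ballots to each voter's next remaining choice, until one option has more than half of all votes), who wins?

Option 1

Round 1: Option 1 19, Option 2 25, Option 3 10. Option 3 eliminated.
Round 2: Option 1 29, Option 2 25. Option 1 has a majority (≥28).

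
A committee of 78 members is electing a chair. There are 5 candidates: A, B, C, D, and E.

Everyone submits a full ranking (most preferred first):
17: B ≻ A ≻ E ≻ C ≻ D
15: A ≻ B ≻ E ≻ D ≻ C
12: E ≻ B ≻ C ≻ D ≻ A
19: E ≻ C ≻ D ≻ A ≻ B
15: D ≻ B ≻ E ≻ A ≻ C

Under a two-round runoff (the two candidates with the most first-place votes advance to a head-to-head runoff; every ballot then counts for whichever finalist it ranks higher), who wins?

B

Round 1 first-place votes: A 15, B 17, C 0, D 15, E 31. E and B advance.
Runoff: E is ranked above B on 31 ballots, B above E on 47.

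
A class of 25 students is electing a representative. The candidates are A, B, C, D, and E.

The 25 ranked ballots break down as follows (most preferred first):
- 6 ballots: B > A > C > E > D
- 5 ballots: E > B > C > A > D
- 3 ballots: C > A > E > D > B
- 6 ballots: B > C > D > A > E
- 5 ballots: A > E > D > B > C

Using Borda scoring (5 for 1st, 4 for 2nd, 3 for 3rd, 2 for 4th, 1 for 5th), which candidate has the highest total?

A: 6×4 + 5×2 + 3×4 + 6×2 + 5×5 = 83
B: 6×5 + 5×4 + 3×1 + 6×5 + 5×2 = 93
C: 6×3 + 5×3 + 3×5 + 6×4 + 5×1 = 77
D: 6×1 + 5×1 + 3×2 + 6×3 + 5×3 = 50
E: 6×2 + 5×5 + 3×3 + 6×1 + 5×4 = 72

B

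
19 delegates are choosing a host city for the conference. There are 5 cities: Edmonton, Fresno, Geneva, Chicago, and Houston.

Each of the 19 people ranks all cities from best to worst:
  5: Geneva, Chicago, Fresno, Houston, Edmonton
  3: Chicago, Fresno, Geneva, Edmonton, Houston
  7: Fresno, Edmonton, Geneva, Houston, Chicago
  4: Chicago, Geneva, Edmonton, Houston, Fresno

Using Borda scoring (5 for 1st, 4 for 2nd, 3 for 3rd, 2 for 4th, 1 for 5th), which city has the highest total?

Geneva

Edmonton: 5×1 + 3×2 + 7×4 + 4×3 = 51
Fresno: 5×3 + 3×4 + 7×5 + 4×1 = 66
Geneva: 5×5 + 3×3 + 7×3 + 4×4 = 71
Chicago: 5×4 + 3×5 + 7×1 + 4×5 = 62
Houston: 5×2 + 3×1 + 7×2 + 4×2 = 35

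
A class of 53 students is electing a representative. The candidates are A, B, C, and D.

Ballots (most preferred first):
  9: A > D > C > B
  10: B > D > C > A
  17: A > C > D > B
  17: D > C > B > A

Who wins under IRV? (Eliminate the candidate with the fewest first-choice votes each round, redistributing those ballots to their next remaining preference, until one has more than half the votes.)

D

Round 1: A 26, B 10, C 0, D 17. C eliminated.
Round 2: A 26, B 10, D 17. B eliminated.
Round 3: A 26, D 27. D has a majority (≥27).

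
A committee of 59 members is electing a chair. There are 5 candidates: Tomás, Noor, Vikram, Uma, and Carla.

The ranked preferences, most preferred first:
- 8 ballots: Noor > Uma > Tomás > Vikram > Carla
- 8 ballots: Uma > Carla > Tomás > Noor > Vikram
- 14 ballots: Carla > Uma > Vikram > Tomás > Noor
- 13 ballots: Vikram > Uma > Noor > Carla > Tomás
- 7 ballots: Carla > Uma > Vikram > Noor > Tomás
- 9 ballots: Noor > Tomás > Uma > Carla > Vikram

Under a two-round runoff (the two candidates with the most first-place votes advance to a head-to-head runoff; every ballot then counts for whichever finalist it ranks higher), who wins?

Round 1 first-place votes: Tomás 0, Noor 17, Vikram 13, Uma 8, Carla 21. Carla and Noor advance.
Runoff: Carla is ranked above Noor on 29 ballots, Noor above Carla on 30.

Noor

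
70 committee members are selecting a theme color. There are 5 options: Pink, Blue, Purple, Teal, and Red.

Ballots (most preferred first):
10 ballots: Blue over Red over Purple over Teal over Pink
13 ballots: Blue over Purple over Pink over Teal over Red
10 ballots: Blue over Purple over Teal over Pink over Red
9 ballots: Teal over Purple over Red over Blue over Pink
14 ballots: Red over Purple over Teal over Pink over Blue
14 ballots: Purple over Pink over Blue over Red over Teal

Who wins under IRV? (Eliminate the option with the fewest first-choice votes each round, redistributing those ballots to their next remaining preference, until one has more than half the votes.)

Purple

Round 1: Pink 0, Blue 33, Purple 14, Teal 9, Red 14. Pink eliminated.
Round 2: Blue 33, Purple 14, Teal 9, Red 14. Teal eliminated.
Round 3: Blue 33, Purple 23, Red 14. Red eliminated.
Round 4: Blue 33, Purple 37. Purple has a majority (≥36).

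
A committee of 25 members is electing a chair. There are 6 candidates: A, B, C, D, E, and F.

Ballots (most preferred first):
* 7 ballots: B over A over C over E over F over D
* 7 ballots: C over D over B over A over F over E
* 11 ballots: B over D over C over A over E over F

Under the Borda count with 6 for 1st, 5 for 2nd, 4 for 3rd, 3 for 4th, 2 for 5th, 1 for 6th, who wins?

A: 7×5 + 7×3 + 11×3 = 89
B: 7×6 + 7×4 + 11×6 = 136
C: 7×4 + 7×6 + 11×4 = 114
D: 7×1 + 7×5 + 11×5 = 97
E: 7×3 + 7×1 + 11×2 = 50
F: 7×2 + 7×2 + 11×1 = 39

B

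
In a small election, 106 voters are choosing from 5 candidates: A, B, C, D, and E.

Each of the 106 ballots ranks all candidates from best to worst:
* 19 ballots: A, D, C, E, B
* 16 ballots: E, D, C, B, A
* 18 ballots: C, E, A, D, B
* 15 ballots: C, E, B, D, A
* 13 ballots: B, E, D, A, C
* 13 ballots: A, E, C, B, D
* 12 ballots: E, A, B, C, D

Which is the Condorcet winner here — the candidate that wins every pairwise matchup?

E

E vs A: 74–32
E vs B: 93–13
E vs C: 54–52
E vs D: 87–19
E beats every other candidate.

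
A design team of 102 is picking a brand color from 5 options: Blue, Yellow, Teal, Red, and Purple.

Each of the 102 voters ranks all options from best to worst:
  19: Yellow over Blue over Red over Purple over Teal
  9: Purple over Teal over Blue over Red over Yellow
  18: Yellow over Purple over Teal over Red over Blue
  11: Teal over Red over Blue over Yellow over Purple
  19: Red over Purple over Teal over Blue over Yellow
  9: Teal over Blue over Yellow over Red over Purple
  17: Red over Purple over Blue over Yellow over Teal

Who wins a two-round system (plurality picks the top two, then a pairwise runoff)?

Red

Round 1 first-place votes: Blue 0, Yellow 37, Teal 20, Red 36, Purple 9. Yellow and Red advance.
Runoff: Yellow is ranked above Red on 46 ballots, Red above Yellow on 56.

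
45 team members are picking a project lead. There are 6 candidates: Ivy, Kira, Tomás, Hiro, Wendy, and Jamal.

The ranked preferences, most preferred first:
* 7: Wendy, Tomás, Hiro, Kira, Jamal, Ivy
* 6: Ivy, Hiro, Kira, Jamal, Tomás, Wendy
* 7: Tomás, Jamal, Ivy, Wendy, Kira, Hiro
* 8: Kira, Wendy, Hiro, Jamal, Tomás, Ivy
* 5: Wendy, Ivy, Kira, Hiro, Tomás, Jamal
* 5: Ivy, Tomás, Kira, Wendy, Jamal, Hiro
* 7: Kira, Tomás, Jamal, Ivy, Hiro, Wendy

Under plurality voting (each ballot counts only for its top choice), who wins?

Kira

First-place votes: Ivy 11, Kira 15, Tomás 7, Hiro 0, Wendy 12, Jamal 0.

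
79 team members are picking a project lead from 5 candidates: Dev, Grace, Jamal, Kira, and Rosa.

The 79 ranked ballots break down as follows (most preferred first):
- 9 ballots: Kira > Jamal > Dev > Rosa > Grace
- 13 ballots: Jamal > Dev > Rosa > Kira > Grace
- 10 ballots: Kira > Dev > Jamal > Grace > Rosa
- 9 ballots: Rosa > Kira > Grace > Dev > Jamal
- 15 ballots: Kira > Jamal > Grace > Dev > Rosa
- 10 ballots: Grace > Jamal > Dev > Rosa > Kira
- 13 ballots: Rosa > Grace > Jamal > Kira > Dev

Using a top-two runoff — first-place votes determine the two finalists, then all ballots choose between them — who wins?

Rosa

Round 1 first-place votes: Dev 0, Grace 10, Jamal 13, Kira 34, Rosa 22. Kira and Rosa advance.
Runoff: Kira is ranked above Rosa on 34 ballots, Rosa above Kira on 45.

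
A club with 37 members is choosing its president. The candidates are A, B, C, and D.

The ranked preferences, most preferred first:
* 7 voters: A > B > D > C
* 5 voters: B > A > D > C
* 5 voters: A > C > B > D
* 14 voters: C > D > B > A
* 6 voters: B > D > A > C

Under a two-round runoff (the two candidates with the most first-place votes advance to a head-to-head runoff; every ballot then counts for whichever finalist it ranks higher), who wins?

A

Round 1 first-place votes: A 12, B 11, C 14, D 0. C and A advance.
Runoff: C is ranked above A on 14 ballots, A above C on 23.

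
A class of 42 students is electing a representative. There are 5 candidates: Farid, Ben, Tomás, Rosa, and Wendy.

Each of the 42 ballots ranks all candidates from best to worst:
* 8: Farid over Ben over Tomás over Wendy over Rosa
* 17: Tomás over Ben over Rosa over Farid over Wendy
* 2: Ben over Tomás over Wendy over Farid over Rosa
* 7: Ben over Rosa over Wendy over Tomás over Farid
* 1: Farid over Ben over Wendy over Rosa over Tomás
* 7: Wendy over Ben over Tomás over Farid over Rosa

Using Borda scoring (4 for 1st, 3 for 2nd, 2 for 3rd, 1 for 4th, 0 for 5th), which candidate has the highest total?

Farid: 8×4 + 17×1 + 2×1 + 7×0 + 1×4 + 7×1 = 62
Ben: 8×3 + 17×3 + 2×4 + 7×4 + 1×3 + 7×3 = 135
Tomás: 8×2 + 17×4 + 2×3 + 7×1 + 1×0 + 7×2 = 111
Rosa: 8×0 + 17×2 + 2×0 + 7×3 + 1×1 + 7×0 = 56
Wendy: 8×1 + 17×0 + 2×2 + 7×2 + 1×2 + 7×4 = 56

Ben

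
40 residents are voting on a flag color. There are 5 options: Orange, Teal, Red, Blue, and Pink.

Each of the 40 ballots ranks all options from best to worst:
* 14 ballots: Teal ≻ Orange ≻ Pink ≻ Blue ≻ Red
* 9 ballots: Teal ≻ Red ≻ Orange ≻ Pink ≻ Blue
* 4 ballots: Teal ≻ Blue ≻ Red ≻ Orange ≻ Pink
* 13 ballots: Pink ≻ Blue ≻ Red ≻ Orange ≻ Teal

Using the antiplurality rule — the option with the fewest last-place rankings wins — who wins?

Orange

Last-place votes: Orange 0, Teal 13, Red 14, Blue 9, Pink 4.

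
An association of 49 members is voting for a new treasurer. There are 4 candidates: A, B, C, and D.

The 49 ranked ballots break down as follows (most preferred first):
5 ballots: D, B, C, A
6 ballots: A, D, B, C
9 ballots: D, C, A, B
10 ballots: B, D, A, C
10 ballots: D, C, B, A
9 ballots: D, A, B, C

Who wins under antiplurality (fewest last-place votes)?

Last-place votes: A 15, B 9, C 25, D 0.

D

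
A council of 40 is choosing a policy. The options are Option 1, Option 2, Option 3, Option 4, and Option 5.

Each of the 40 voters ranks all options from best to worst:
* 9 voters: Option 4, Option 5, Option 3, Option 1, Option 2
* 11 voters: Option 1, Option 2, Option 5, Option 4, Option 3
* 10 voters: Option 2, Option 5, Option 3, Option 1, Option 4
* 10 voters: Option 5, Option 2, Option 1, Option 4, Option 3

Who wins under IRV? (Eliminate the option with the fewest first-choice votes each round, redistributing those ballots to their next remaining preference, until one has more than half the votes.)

Option 5

Round 1: Option 1 11, Option 2 10, Option 3 0, Option 4 9, Option 5 10. Option 3 eliminated.
Round 2: Option 1 11, Option 2 10, Option 4 9, Option 5 10. Option 4 eliminated.
Round 3: Option 1 11, Option 2 10, Option 5 19. Option 2 eliminated.
Round 4: Option 1 11, Option 5 29. Option 5 has a majority (≥21).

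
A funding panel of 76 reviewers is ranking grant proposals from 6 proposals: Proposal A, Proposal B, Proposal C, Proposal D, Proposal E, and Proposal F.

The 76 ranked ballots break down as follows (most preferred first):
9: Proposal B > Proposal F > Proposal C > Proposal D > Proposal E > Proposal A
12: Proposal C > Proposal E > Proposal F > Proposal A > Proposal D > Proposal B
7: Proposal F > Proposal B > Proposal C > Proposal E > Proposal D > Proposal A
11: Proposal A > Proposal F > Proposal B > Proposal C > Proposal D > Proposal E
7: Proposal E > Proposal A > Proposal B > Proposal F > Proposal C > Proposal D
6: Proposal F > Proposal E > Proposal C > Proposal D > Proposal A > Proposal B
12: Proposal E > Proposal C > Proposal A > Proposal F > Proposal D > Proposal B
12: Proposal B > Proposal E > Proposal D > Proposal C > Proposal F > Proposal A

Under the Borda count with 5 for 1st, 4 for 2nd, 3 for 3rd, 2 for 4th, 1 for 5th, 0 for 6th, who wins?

Proposal E

Proposal A: 9×0 + 12×2 + 7×0 + 11×5 + 7×4 + 6×1 + 12×3 + 12×0 = 149
Proposal B: 9×5 + 12×0 + 7×4 + 11×3 + 7×3 + 6×0 + 12×0 + 12×5 = 187
Proposal C: 9×3 + 12×5 + 7×3 + 11×2 + 7×1 + 6×3 + 12×4 + 12×2 = 227
Proposal D: 9×2 + 12×1 + 7×1 + 11×1 + 7×0 + 6×2 + 12×1 + 12×3 = 108
Proposal E: 9×1 + 12×4 + 7×2 + 11×0 + 7×5 + 6×4 + 12×5 + 12×4 = 238
Proposal F: 9×4 + 12×3 + 7×5 + 11×4 + 7×2 + 6×5 + 12×2 + 12×1 = 231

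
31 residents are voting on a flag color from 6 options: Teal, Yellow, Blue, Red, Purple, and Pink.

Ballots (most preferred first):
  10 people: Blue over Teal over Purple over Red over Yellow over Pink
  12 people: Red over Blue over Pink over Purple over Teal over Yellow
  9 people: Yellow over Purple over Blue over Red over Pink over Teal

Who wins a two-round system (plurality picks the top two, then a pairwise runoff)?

Blue

Round 1 first-place votes: Teal 0, Yellow 9, Blue 10, Red 12, Purple 0, Pink 0. Red and Blue advance.
Runoff: Red is ranked above Blue on 12 ballots, Blue above Red on 19.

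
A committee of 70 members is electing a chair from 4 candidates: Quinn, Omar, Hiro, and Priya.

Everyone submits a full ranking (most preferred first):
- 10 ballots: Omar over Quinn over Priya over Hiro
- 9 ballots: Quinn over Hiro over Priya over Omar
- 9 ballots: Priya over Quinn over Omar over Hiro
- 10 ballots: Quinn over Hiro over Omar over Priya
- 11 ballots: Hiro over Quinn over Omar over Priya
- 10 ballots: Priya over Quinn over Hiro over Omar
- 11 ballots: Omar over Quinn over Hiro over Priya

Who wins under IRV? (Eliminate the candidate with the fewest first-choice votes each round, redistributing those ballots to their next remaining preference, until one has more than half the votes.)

Quinn

Round 1: Quinn 19, Omar 21, Hiro 11, Priya 19. Hiro eliminated.
Round 2: Quinn 30, Omar 21, Priya 19. Priya eliminated.
Round 3: Quinn 49, Omar 21. Quinn has a majority (≥36).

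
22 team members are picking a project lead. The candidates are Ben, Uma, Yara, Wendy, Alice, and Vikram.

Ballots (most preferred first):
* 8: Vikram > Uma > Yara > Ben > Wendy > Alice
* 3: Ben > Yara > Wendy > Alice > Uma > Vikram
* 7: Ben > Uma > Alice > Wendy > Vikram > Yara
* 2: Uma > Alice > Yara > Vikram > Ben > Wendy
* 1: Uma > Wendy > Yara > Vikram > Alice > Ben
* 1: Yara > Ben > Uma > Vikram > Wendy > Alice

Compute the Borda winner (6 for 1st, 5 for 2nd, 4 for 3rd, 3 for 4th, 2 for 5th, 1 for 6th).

Ben: 8×3 + 3×6 + 7×6 + 2×2 + 1×1 + 1×5 = 94
Uma: 8×5 + 3×2 + 7×5 + 2×6 + 1×6 + 1×4 = 103
Yara: 8×4 + 3×5 + 7×1 + 2×4 + 1×4 + 1×6 = 72
Wendy: 8×2 + 3×4 + 7×3 + 2×1 + 1×5 + 1×2 = 58
Alice: 8×1 + 3×3 + 7×4 + 2×5 + 1×2 + 1×1 = 58
Vikram: 8×6 + 3×1 + 7×2 + 2×3 + 1×3 + 1×3 = 77

Uma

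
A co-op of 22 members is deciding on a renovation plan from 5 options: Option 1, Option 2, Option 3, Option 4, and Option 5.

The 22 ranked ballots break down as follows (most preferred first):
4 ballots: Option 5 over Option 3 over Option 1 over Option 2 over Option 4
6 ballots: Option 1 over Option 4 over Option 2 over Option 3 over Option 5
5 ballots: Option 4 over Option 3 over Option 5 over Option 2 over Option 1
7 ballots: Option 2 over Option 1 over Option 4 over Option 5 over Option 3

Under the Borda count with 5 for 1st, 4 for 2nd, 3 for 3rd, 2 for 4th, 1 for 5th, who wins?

Option 1: 4×3 + 6×5 + 5×1 + 7×4 = 75
Option 2: 4×2 + 6×3 + 5×2 + 7×5 = 71
Option 3: 4×4 + 6×2 + 5×4 + 7×1 = 55
Option 4: 4×1 + 6×4 + 5×5 + 7×3 = 74
Option 5: 4×5 + 6×1 + 5×3 + 7×2 = 55

Option 1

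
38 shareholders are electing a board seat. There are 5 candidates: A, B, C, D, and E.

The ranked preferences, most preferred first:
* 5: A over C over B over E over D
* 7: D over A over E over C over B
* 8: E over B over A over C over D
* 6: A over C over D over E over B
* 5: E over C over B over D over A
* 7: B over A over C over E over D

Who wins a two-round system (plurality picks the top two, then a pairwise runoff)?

A

Round 1 first-place votes: A 11, B 7, C 0, D 7, E 13. E and A advance.
Runoff: E is ranked above A on 13 ballots, A above E on 25.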